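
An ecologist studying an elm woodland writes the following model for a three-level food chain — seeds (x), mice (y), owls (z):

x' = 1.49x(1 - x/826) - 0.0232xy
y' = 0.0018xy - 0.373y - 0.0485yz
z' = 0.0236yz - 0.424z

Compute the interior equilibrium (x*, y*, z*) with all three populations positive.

From dz/dt = 0: 0.0236y* = 0.424, so y* = 18.
From dx/dt = 0: 1.49(1 - x*/826) = 0.0232·18, giving x* = 826·(1 - 0.28) = 595.
From dy/dt = 0: 0.0018·595 - 0.373 = 0.0485z*, so z* = 0.698/0.0485 = 14.4.

x* ≈ 595, y* ≈ 18, z* ≈ 14.4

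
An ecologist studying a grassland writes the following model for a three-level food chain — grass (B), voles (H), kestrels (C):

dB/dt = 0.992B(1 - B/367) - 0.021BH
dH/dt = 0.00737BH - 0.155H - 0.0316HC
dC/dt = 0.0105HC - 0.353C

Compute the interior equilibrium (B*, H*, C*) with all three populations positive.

B* ≈ 106, H* ≈ 33.6, C* ≈ 19.8

From dC/dt = 0: 0.0105H* = 0.353, so H* = 33.6.
From dB/dt = 0: 0.992(1 - B*/367) = 0.021·33.6, giving B* = 367·(1 - 0.712) = 106.
From dH/dt = 0: 0.00737·106 - 0.155 = 0.0316C*, so C* = 0.625/0.0316 = 19.8.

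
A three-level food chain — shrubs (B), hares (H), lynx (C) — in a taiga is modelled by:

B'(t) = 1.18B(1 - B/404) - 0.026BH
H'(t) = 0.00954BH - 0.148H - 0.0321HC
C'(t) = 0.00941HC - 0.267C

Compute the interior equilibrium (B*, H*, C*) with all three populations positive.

From dC/dt = 0: 0.00941H* = 0.267, so H* = 28.4.
From dB/dt = 0: 1.18(1 - B*/404) = 0.026·28.4, giving B* = 404·(1 - 0.625) = 151.
From dH/dt = 0: 0.00954·151 - 0.148 = 0.0321C*, so C* = 1.3/0.0321 = 40.4.

B* ≈ 151, H* ≈ 28.4, C* ≈ 40.4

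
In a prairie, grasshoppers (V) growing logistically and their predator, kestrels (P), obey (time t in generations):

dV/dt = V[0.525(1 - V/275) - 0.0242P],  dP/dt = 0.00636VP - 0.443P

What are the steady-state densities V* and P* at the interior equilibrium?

From dP/dt = 0 with P > 0: 0.00636V* = 0.443, so V* = 69.7.
Substitute into dV/dt = 0: 0.525(1 - 69.7/275) = 0.0242P*.
The bracket is 0.747, giving P* = 0.392/0.0242 = 16.2.

V* ≈ 69.7, P* ≈ 16.2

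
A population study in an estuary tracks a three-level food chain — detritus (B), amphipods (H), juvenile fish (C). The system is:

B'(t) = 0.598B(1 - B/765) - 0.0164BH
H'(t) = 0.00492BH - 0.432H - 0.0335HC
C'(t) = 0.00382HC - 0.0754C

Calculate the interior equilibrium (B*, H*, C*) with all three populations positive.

B* ≈ 351, H* ≈ 19.7, C* ≈ 38.6

From dC/dt = 0: 0.00382H* = 0.0754, so H* = 19.7.
From dB/dt = 0: 0.598(1 - B*/765) = 0.0164·19.7, giving B* = 765·(1 - 0.541) = 351.
From dH/dt = 0: 0.00492·351 - 0.432 = 0.0335C*, so C* = 1.29/0.0335 = 38.6.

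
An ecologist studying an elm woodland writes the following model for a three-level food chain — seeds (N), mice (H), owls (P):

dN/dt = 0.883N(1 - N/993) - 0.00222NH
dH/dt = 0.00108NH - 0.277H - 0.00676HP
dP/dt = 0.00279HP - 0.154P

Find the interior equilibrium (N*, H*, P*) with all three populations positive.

From dP/dt = 0: 0.00279H* = 0.154, so H* = 55.2.
From dN/dt = 0: 0.883(1 - N*/993) = 0.00222·55.2, giving N* = 993·(1 - 0.139) = 855.
From dH/dt = 0: 0.00108·855 - 0.277 = 0.00676P*, so P* = 0.647/0.00676 = 95.7.

N* ≈ 855, H* ≈ 55.2, P* ≈ 95.7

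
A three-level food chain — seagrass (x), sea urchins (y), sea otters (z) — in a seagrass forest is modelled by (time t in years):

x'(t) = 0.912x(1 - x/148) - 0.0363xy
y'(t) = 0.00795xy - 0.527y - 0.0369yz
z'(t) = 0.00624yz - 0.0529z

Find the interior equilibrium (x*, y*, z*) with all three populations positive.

From dz/dt = 0: 0.00624y* = 0.0529, so y* = 8.48.
From dx/dt = 0: 0.912(1 - x*/148) = 0.0363·8.48, giving x* = 148·(1 - 0.337) = 98.1.
From dy/dt = 0: 0.00795·98.1 - 0.527 = 0.0369z*, so z* = 0.253/0.0369 = 6.85.

x* ≈ 98.1, y* ≈ 8.48, z* ≈ 6.85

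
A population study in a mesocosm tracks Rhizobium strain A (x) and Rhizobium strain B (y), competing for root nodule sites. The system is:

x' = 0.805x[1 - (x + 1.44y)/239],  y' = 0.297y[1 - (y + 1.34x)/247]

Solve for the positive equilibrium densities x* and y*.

Setting both brackets to zero gives the nullclines x + 1.44y = 239 and 1.34x + y = 247.
Substituting y = 247 - 1.34x into the first: x(1 - 1.44·1.34) = 239 - 1.44·247.
So x* = -117/-0.93 = 126, and then y* = 247 - 1.34·126 = 78.8.

x* ≈ 126, y* ≈ 78.8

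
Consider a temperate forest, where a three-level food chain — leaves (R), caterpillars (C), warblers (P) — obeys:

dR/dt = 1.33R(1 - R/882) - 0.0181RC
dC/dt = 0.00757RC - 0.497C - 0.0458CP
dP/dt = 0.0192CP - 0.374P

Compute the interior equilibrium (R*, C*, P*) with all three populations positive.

From dP/dt = 0: 0.0192C* = 0.374, so C* = 19.5.
From dR/dt = 0: 1.33(1 - R*/882) = 0.0181·19.5, giving R* = 882·(1 - 0.265) = 648.
From dC/dt = 0: 0.00757·648 - 0.497 = 0.0458P*, so P* = 4.41/0.0458 = 96.3.

R* ≈ 648, C* ≈ 19.5, P* ≈ 96.3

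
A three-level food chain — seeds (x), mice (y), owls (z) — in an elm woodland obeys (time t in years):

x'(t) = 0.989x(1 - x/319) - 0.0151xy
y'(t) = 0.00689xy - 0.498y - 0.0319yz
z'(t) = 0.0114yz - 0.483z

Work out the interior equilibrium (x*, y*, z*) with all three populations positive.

x* ≈ 113, y* ≈ 42.4, z* ≈ 8.72

From dz/dt = 0: 0.0114y* = 0.483, so y* = 42.4.
From dx/dt = 0: 0.989(1 - x*/319) = 0.0151·42.4, giving x* = 319·(1 - 0.647) = 113.
From dy/dt = 0: 0.00689·113 - 0.498 = 0.0319z*, so z* = 0.278/0.0319 = 8.72.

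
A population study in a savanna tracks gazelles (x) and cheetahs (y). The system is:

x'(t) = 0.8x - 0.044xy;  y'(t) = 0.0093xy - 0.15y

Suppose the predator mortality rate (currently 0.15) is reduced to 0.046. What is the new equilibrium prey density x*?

x* ≈ 4.95

At the interior fixed point, setting dy/dt = 0 with y > 0 fixes x* = (predator death rate)/(xy coefficient) — independent of the other coefficients.
With the change, x* = 0.046/0.0093 = 4.95; it falls from 16.1.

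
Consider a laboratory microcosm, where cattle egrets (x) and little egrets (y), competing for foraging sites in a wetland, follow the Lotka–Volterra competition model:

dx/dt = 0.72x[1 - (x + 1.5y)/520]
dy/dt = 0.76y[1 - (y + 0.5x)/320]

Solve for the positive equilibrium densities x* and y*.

x* ≈ 160, y* ≈ 240

Setting both brackets to zero gives the nullclines x + 1.5y = 520 and 0.5x + y = 320.
Substituting y = 320 - 0.5x into the first: x(1 - 1.5·0.5) = 520 - 1.5·320.
So x* = 40/0.25 = 160, and then y* = 320 - 0.5·160 = 240.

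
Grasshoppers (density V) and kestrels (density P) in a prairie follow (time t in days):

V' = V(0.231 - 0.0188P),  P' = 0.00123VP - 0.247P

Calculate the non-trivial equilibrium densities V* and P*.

V* ≈ 201, P* ≈ 12.3

Set dP/dt = 0 with P > 0: 0.00123V - 0.247 = 0, so V* = 0.247/0.00123 = 201.
Set dV/dt = 0 with V > 0: 0.231 - 0.0188P = 0, so P* = 0.231/0.0188 = 12.3.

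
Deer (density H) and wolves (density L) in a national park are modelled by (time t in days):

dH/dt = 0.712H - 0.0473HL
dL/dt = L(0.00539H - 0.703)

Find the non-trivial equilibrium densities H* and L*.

H* ≈ 130, L* ≈ 15.1

Set dL/dt = 0 with L > 0: 0.00539H - 0.703 = 0, so H* = 0.703/0.00539 = 130.
Set dH/dt = 0 with H > 0: 0.712 - 0.0473L = 0, so L* = 0.712/0.0473 = 15.1.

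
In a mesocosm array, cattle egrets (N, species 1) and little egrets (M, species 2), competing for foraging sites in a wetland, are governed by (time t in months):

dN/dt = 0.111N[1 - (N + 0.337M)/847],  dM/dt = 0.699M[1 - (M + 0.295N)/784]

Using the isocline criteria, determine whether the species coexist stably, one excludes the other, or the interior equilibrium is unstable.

Compare the nullcline intercepts: K1/α12 = 847/0.337 = 2510 > K2 = 784; K2/α21 = 784/0.295 = 2660 > K1 = 847.
Since both inequalities hold, each species can invade when rare, so the interior equilibrium is stable.

stable coexistence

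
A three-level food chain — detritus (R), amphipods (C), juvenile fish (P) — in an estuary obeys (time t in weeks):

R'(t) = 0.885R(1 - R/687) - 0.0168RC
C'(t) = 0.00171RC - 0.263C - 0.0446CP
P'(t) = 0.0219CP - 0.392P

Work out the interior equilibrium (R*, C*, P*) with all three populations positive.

From dP/dt = 0: 0.0219C* = 0.392, so C* = 17.9.
From dR/dt = 0: 0.885(1 - R*/687) = 0.0168·17.9, giving R* = 687·(1 - 0.34) = 454.
From dC/dt = 0: 0.00171·454 - 0.263 = 0.0446P*, so P* = 0.513/0.0446 = 11.5.

R* ≈ 454, C* ≈ 17.9, P* ≈ 11.5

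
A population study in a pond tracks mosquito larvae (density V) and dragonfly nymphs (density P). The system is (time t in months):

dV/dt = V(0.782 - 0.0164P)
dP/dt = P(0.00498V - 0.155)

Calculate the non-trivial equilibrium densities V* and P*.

Set dP/dt = 0 with P > 0: 0.00498V - 0.155 = 0, so V* = 0.155/0.00498 = 31.1.
Set dV/dt = 0 with V > 0: 0.782 - 0.0164P = 0, so P* = 0.782/0.0164 = 47.7.

V* ≈ 31.1, P* ≈ 47.7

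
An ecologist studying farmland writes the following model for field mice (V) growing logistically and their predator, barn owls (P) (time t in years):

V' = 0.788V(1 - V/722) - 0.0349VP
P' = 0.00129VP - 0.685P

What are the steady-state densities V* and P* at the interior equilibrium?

From dP/dt = 0 with P > 0: 0.00129V* = 0.685, so V* = 531.
Substitute into dV/dt = 0: 0.788(1 - 531/722) = 0.0349P*.
The bracket is 0.265, giving P* = 0.208/0.0349 = 5.97.

V* ≈ 531, P* ≈ 5.97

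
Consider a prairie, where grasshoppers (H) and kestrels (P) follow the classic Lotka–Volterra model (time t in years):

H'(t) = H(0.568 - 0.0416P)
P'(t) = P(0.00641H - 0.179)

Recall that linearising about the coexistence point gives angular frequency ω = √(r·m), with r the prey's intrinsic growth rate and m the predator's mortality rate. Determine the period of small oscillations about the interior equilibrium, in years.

T ≈ 19.7 years

Here r = 0.568 and m = 0.179, so r·m = 0.102.
ω = √0.102 = 0.319 per year, hence T = 2π/ω ≈ 19.7 years.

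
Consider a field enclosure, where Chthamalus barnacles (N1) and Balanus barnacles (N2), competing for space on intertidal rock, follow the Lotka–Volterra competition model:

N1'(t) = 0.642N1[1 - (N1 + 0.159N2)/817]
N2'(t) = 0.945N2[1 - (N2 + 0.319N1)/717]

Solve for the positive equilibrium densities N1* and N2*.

Setting both brackets to zero gives the nullclines N1 + 0.159N2 = 817 and 0.319N1 + N2 = 717.
Substituting N2 = 717 - 0.319N1 into the first: N1(1 - 0.159·0.319) = 817 - 0.159·717.
So N1* = 703/0.949 = 741, and then N2* = 717 - 0.319·741 = 481.

N1* ≈ 741, N2* ≈ 481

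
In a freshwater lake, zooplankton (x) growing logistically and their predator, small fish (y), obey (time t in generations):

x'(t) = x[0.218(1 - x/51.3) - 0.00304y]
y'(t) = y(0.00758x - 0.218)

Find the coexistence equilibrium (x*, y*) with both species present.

x* ≈ 28.8, y* ≈ 31.5

From dy/dt = 0 with y > 0: 0.00758x* = 0.218, so x* = 28.8.
Substitute into dx/dt = 0: 0.218(1 - 28.8/51.3) = 0.00304y*.
The bracket is 0.439, giving y* = 0.0958/0.00304 = 31.5.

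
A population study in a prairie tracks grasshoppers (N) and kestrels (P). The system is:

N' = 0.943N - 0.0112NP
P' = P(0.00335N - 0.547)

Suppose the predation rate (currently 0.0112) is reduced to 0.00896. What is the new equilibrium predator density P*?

P* ≈ 105

At the interior fixed point, setting dN/dt = 0 with N > 0 fixes P* = (prey growth rate)/(NP coefficient) — independent of the other coefficients.
With the change, P* = 0.943/0.00896 = 105; it rises from 84.2.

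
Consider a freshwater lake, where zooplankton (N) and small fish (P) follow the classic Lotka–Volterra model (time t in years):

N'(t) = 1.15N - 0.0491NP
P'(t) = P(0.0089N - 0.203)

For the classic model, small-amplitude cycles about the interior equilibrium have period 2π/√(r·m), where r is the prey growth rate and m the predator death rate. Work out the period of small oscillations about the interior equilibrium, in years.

Here r = 1.15 and m = 0.203, so r·m = 0.233.
ω = √0.233 = 0.483 per year, hence T = 2π/ω ≈ 13 years.

T ≈ 13 years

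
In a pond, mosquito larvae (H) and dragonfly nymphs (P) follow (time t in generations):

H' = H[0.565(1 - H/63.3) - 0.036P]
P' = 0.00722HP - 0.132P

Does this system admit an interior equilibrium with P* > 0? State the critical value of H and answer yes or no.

Threshold H = 18.3; K > 18.3, so yes, the predator persists.

The predator equation gives dP/dt > 0 only when H > 0.132/0.00722 = 18.3.
Without the predator, H → K = 63.3. Since 63.3 > 18.3, the predator can invade and persist.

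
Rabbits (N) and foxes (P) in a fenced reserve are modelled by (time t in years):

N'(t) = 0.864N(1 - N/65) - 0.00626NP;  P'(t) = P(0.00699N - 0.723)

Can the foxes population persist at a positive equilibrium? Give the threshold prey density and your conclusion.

The predator equation gives dP/dt > 0 only when N > 0.723/0.00699 = 103.
Without the predator, N → K = 65. Since 65 < 103, the predator cannot invade.

Threshold N = 103; K < 103, so no, the predator goes extinct.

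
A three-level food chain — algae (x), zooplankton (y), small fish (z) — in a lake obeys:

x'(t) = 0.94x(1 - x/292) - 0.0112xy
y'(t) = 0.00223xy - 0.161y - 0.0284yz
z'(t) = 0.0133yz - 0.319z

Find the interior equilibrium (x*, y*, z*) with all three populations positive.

x* ≈ 209, y* ≈ 24, z* ≈ 10.7

From dz/dt = 0: 0.0133y* = 0.319, so y* = 24.
From dx/dt = 0: 0.94(1 - x*/292) = 0.0112·24, giving x* = 292·(1 - 0.286) = 209.
From dy/dt = 0: 0.00223·209 - 0.161 = 0.0284z*, so z* = 0.304/0.0284 = 10.7.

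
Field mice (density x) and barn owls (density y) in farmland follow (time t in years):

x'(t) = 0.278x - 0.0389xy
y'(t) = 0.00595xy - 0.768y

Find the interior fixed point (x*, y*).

x* ≈ 129, y* ≈ 7.15

Set dy/dt = 0 with y > 0: 0.00595x - 0.768 = 0, so x* = 0.768/0.00595 = 129.
Set dx/dt = 0 with x > 0: 0.278 - 0.0389y = 0, so y* = 0.278/0.0389 = 7.15.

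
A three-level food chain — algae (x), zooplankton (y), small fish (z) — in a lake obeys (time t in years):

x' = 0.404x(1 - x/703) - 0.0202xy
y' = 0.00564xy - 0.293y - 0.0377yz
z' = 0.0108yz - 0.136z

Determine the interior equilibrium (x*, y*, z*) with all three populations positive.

From dz/dt = 0: 0.0108y* = 0.136, so y* = 12.6.
From dx/dt = 0: 0.404(1 - x*/703) = 0.0202·12.6, giving x* = 703·(1 - 0.63) = 260.
From dy/dt = 0: 0.00564·260 - 0.293 = 0.0377z*, so z* = 1.18/0.0377 = 31.2.

x* ≈ 260, y* ≈ 12.6, z* ≈ 31.2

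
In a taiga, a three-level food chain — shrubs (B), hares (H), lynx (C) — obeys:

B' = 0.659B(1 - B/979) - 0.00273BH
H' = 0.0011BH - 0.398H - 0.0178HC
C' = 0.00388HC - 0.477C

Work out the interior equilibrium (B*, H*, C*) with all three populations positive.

From dC/dt = 0: 0.00388H* = 0.477, so H* = 123.
From dB/dt = 0: 0.659(1 - B*/979) = 0.00273·123, giving B* = 979·(1 - 0.509) = 480.
From dH/dt = 0: 0.0011·480 - 0.398 = 0.0178C*, so C* = 0.13/0.0178 = 7.33.

B* ≈ 480, H* ≈ 123, C* ≈ 7.33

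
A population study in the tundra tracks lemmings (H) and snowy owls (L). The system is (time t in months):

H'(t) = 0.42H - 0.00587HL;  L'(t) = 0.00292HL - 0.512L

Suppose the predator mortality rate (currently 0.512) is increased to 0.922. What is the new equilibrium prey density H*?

H* ≈ 316

At the interior fixed point, setting dL/dt = 0 with L > 0 fixes H* = (predator death rate)/(HL coefficient) — independent of the other coefficients.
With the change, H* = 0.922/0.00292 = 316; it rises from 175.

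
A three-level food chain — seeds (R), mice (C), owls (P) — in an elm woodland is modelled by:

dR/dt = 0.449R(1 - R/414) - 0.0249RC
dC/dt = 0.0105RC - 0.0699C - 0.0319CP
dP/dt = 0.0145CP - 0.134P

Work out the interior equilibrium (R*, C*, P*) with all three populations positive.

R* ≈ 202, C* ≈ 9.24, P* ≈ 64.2

From dP/dt = 0: 0.0145C* = 0.134, so C* = 9.24.
From dR/dt = 0: 0.449(1 - R*/414) = 0.0249·9.24, giving R* = 414·(1 - 0.512) = 202.
From dC/dt = 0: 0.0105·202 - 0.0699 = 0.0319P*, so P* = 2.05/0.0319 = 64.2.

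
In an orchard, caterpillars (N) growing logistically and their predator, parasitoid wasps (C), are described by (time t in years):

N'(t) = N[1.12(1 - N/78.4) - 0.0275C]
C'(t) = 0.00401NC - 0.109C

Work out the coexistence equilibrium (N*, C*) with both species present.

N* ≈ 27.2, C* ≈ 26.6

From dC/dt = 0 with C > 0: 0.00401N* = 0.109, so N* = 27.2.
Substitute into dN/dt = 0: 1.12(1 - 27.2/78.4) = 0.0275C*.
The bracket is 0.653, giving C* = 0.732/0.0275 = 26.6.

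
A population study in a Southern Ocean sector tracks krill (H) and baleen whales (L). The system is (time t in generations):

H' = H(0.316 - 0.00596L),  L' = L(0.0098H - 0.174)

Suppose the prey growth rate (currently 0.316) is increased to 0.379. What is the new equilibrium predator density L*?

At the interior fixed point, setting dH/dt = 0 with H > 0 fixes L* = (prey growth rate)/(HL coefficient) — independent of the other coefficients.
With the change, L* = 0.379/0.00596 = 63.6; it rises from 53.

L* ≈ 63.6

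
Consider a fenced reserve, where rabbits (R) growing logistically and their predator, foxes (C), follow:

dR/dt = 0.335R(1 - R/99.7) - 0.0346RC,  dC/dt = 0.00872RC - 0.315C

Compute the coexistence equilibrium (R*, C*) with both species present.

From dC/dt = 0 with C > 0: 0.00872R* = 0.315, so R* = 36.1.
Substitute into dR/dt = 0: 0.335(1 - 36.1/99.7) = 0.0346C*.
The bracket is 0.638, giving C* = 0.214/0.0346 = 6.17.

R* ≈ 36.1, C* ≈ 6.17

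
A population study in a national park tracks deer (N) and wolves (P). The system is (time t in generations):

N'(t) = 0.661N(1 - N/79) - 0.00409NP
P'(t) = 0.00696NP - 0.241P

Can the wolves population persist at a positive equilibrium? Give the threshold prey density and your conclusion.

The predator equation gives dP/dt > 0 only when N > 0.241/0.00696 = 34.6.
Without the predator, N → K = 79. Since 79 > 34.6, the predator can invade and persist.

Threshold N = 34.6; K > 34.6, so yes, the predator persists.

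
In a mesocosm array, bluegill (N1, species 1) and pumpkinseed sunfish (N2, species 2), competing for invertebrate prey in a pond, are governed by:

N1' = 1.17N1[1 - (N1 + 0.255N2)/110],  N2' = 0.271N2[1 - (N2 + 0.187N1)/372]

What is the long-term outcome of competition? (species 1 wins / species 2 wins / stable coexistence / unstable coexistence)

stable coexistence

Compare the nullcline intercepts: K1/α12 = 110/0.255 = 431 > K2 = 372; K2/α21 = 372/0.187 = 1990 > K1 = 110.
Since both inequalities hold, each species can invade when rare, so the interior equilibrium is stable.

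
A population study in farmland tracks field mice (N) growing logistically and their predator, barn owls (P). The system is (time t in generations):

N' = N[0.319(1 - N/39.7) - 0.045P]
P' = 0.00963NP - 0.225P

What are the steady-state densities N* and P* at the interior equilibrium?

N* ≈ 23.4, P* ≈ 2.92

From dP/dt = 0 with P > 0: 0.00963N* = 0.225, so N* = 23.4.
Substitute into dN/dt = 0: 0.319(1 - 23.4/39.7) = 0.045P*.
The bracket is 0.411, giving P* = 0.131/0.045 = 2.92.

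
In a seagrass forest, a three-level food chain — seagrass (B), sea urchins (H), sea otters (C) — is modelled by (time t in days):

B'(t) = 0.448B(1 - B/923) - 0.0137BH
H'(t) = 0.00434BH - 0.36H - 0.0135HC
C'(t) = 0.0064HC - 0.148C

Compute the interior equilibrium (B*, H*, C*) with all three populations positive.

B* ≈ 270, H* ≈ 23.1, C* ≈ 60.2

From dC/dt = 0: 0.0064H* = 0.148, so H* = 23.1.
From dB/dt = 0: 0.448(1 - B*/923) = 0.0137·23.1, giving B* = 923·(1 - 0.707) = 270.
From dH/dt = 0: 0.00434·270 - 0.36 = 0.0135C*, so C* = 0.813/0.0135 = 60.2.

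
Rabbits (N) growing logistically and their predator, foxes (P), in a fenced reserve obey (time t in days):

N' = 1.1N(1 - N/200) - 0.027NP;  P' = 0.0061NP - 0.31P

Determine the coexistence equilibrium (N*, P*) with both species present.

N* ≈ 50.8, P* ≈ 30.4

From dP/dt = 0 with P > 0: 0.0061N* = 0.31, so N* = 50.8.
Substitute into dN/dt = 0: 1.1(1 - 50.8/200) = 0.027P*.
The bracket is 0.746, giving P* = 0.82/0.027 = 30.4.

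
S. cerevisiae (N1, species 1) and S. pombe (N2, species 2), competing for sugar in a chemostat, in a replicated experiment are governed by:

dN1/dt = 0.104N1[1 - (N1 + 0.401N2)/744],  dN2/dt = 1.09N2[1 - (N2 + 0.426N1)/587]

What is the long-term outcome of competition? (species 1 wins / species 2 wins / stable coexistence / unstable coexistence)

Compare the nullcline intercepts: K1/α12 = 744/0.401 = 1860 > K2 = 587; K2/α21 = 587/0.426 = 1380 > K1 = 744.
Since both inequalities hold, each species can invade when rare, so the interior equilibrium is stable.

stable coexistence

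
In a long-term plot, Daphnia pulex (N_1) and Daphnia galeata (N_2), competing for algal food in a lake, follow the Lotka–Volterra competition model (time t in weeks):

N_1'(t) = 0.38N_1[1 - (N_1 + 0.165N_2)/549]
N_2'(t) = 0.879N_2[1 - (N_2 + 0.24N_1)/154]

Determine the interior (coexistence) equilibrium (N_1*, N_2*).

N_1* ≈ 545, N_2* ≈ 23.2

Setting both brackets to zero gives the nullclines N_1 + 0.165N_2 = 549 and 0.24N_1 + N_2 = 154.
Substituting N_2 = 154 - 0.24N_1 into the first: N_1(1 - 0.165·0.24) = 549 - 0.165·154.
So N_1* = 524/0.96 = 545, and then N_2* = 154 - 0.24·545 = 23.2.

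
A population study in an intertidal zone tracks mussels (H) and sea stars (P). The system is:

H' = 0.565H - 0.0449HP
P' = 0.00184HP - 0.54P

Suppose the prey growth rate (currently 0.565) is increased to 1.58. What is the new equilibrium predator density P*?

At the interior fixed point, setting dH/dt = 0 with H > 0 fixes P* = (prey growth rate)/(HP coefficient) — independent of the other coefficients.
With the change, P* = 1.58/0.0449 = 35.2; it rises from 12.6.

P* ≈ 35.2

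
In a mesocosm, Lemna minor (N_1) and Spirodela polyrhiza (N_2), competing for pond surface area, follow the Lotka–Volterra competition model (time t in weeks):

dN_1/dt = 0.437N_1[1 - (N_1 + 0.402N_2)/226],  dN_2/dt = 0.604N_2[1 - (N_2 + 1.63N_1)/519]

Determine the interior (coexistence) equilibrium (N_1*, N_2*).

N_1* ≈ 50.4, N_2* ≈ 437

Setting both brackets to zero gives the nullclines N_1 + 0.402N_2 = 226 and 1.63N_1 + N_2 = 519.
Substituting N_2 = 519 - 1.63N_1 into the first: N_1(1 - 0.402·1.63) = 226 - 0.402·519.
So N_1* = 17.4/0.345 = 50.4, and then N_2* = 519 - 1.63·50.4 = 437.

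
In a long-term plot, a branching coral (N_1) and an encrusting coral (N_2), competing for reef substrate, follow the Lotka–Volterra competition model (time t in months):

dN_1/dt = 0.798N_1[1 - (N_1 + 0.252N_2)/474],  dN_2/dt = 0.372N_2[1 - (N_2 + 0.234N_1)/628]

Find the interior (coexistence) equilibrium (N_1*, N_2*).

N_1* ≈ 336, N_2* ≈ 549

Setting both brackets to zero gives the nullclines N_1 + 0.252N_2 = 474 and 0.234N_1 + N_2 = 628.
Substituting N_2 = 628 - 0.234N_1 into the first: N_1(1 - 0.252·0.234) = 474 - 0.252·628.
So N_1* = 316/0.941 = 336, and then N_2* = 628 - 0.234·336 = 549.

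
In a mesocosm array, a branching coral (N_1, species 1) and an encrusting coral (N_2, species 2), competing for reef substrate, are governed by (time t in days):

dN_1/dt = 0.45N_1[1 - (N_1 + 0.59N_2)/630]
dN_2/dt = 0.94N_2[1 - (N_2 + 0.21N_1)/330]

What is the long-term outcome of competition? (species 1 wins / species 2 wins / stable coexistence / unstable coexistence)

stable coexistence

Compare the nullcline intercepts: K1/α12 = 630/0.59 = 1070 > K2 = 330; K2/α21 = 330/0.21 = 1570 > K1 = 630.
Since both inequalities hold, each species can invade when rare, so the interior equilibrium is stable.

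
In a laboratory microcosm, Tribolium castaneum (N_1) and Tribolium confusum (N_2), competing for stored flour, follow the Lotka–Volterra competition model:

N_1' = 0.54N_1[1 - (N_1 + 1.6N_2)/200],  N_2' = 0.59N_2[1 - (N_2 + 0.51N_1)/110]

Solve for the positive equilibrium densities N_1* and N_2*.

N_1* ≈ 130, N_2* ≈ 43.5

Setting both brackets to zero gives the nullclines N_1 + 1.6N_2 = 200 and 0.51N_1 + N_2 = 110.
Substituting N_2 = 110 - 0.51N_1 into the first: N_1(1 - 1.6·0.51) = 200 - 1.6·110.
So N_1* = 24/0.184 = 130, and then N_2* = 110 - 0.51·130 = 43.5.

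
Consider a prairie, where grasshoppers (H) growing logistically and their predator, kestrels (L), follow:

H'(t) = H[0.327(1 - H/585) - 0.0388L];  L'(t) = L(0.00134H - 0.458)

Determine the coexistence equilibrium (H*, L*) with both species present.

H* ≈ 342, L* ≈ 3.5

From dL/dt = 0 with L > 0: 0.00134H* = 0.458, so H* = 342.
Substitute into dH/dt = 0: 0.327(1 - 342/585) = 0.0388L*.
The bracket is 0.416, giving L* = 0.136/0.0388 = 3.5.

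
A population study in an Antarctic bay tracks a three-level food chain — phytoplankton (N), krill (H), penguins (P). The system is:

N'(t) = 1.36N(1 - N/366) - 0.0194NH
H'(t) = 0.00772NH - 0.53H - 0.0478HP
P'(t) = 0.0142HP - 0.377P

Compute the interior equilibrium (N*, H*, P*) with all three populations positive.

N* ≈ 227, H* ≈ 26.5, P* ≈ 25.6

From dP/dt = 0: 0.0142H* = 0.377, so H* = 26.5.
From dN/dt = 0: 1.36(1 - N*/366) = 0.0194·26.5, giving N* = 366·(1 - 0.379) = 227.
From dH/dt = 0: 0.00772·227 - 0.53 = 0.0478P*, so P* = 1.23/0.0478 = 25.6.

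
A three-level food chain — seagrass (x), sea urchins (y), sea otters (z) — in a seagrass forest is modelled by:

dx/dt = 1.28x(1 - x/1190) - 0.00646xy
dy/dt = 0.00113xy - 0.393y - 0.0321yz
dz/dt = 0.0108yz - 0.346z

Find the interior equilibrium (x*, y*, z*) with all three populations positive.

x* ≈ 998, y* ≈ 32, z* ≈ 22.9

From dz/dt = 0: 0.0108y* = 0.346, so y* = 32.
From dx/dt = 0: 1.28(1 - x*/1190) = 0.00646·32, giving x* = 1190·(1 - 0.162) = 998.
From dy/dt = 0: 0.00113·998 - 0.393 = 0.0321z*, so z* = 0.734/0.0321 = 22.9.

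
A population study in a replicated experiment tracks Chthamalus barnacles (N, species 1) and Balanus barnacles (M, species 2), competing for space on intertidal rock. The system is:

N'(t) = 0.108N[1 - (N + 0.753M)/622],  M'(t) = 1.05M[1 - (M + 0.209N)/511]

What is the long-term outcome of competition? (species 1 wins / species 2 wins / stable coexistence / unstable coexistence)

stable coexistence

Compare the nullcline intercepts: K1/α12 = 622/0.753 = 826 > K2 = 511; K2/α21 = 511/0.209 = 2440 > K1 = 622.
Since both inequalities hold, each species can invade when rare, so the interior equilibrium is stable.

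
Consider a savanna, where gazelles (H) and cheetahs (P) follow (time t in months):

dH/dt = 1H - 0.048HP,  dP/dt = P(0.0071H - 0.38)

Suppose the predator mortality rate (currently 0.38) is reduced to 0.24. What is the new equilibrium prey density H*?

At the interior fixed point, setting dP/dt = 0 with P > 0 fixes H* = (predator death rate)/(HP coefficient) — independent of the other coefficients.
With the change, H* = 0.24/0.0071 = 33.8; it falls from 53.5.

H* ≈ 33.8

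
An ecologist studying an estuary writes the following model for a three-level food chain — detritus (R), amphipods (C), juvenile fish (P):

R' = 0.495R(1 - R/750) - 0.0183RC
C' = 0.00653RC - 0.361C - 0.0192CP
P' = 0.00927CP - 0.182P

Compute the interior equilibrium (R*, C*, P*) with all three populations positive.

From dP/dt = 0: 0.00927C* = 0.182, so C* = 19.6.
From dR/dt = 0: 0.495(1 - R*/750) = 0.0183·19.6, giving R* = 750·(1 - 0.726) = 206.
From dC/dt = 0: 0.00653·206 - 0.361 = 0.0192P*, so P* = 0.982/0.0192 = 51.1.

R* ≈ 206, C* ≈ 19.6, P* ≈ 51.1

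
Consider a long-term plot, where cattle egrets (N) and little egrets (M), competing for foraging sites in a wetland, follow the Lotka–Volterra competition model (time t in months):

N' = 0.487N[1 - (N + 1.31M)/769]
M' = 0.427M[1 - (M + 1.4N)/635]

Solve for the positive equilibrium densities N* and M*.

Setting both brackets to zero gives the nullclines N + 1.31M = 769 and 1.4N + M = 635.
Substituting M = 635 - 1.4N into the first: N(1 - 1.31·1.4) = 769 - 1.31·635.
So N* = -62.9/-0.834 = 75.4, and then M* = 635 - 1.4·75.4 = 529.

N* ≈ 75.4, M* ≈ 529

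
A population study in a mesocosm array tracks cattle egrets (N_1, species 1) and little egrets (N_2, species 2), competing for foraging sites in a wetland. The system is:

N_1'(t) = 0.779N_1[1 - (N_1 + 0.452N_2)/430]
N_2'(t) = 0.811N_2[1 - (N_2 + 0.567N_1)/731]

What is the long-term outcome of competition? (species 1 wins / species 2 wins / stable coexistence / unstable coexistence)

Compare the nullcline intercepts: K1/α12 = 430/0.452 = 951 > K2 = 731; K2/α21 = 731/0.567 = 1290 > K1 = 430.
Since both inequalities hold, each species can invade when rare, so the interior equilibrium is stable.

stable coexistence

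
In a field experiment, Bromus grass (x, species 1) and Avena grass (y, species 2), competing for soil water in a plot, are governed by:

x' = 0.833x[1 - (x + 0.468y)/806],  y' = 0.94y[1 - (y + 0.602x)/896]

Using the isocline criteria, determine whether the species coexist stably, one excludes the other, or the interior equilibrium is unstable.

stable coexistence

Compare the nullcline intercepts: K1/α12 = 806/0.468 = 1720 > K2 = 896; K2/α21 = 896/0.602 = 1490 > K1 = 806.
Since both inequalities hold, each species can invade when rare, so the interior equilibrium is stable.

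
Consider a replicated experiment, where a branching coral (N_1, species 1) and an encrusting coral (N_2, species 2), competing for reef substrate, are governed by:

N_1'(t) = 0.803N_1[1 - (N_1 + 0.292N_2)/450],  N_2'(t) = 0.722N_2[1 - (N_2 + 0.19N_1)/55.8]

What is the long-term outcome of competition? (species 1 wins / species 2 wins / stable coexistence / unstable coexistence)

Compare the nullcline intercepts: K1/α12 = 450/0.292 = 1540 > K2 = 55.8; K2/α21 = 55.8/0.19 = 294 < K1 = 450.
Since the inequalities point opposite ways, species 1 can invade but species 2 cannot.

species 1 excludes species 2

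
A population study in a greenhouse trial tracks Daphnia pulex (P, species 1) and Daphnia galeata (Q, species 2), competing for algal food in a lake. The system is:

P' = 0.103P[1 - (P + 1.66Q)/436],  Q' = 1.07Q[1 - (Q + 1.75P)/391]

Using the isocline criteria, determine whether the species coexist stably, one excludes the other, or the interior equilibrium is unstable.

Compare the nullcline intercepts: K1/α12 = 436/1.66 = 263 < K2 = 391; K2/α21 = 391/1.75 = 223 < K1 = 436.
Since both are reversed, neither can invade when rare; the interior point is a saddle.

unstable coexistence (outcome depends on initial conditions)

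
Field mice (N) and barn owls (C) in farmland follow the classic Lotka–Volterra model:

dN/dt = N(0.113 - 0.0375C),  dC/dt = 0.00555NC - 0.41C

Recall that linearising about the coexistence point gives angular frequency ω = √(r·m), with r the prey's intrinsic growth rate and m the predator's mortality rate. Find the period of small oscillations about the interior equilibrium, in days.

Here r = 0.113 and m = 0.41, so r·m = 0.0463.
ω = √0.0463 = 0.215 per day, hence T = 2π/ω ≈ 29.2 days.

T ≈ 29.2 days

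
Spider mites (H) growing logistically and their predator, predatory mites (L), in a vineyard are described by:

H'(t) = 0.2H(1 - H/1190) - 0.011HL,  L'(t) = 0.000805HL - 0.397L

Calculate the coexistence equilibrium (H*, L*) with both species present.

From dL/dt = 0 with L > 0: 0.000805H* = 0.397, so H* = 493.
Substitute into dH/dt = 0: 0.2(1 - 493/1190) = 0.011L*.
The bracket is 0.586, giving L* = 0.117/0.011 = 10.6.

H* ≈ 493, L* ≈ 10.6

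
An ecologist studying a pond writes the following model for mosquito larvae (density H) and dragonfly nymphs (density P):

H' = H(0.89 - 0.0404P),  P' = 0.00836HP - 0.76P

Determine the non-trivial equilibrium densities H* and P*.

H* ≈ 90.9, P* ≈ 22

Set dP/dt = 0 with P > 0: 0.00836H - 0.76 = 0, so H* = 0.76/0.00836 = 90.9.
Set dH/dt = 0 with H > 0: 0.89 - 0.0404P = 0, so P* = 0.89/0.0404 = 22.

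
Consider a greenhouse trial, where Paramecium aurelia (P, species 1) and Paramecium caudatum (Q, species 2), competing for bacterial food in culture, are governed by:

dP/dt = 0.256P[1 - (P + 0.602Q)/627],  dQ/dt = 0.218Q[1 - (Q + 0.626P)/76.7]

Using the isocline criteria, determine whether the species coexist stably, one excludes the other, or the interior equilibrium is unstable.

species 1 excludes species 2

Compare the nullcline intercepts: K1/α12 = 627/0.602 = 1040 > K2 = 76.7; K2/α21 = 76.7/0.626 = 123 < K1 = 627.
Since the inequalities point opposite ways, species 1 can invade but species 2 cannot.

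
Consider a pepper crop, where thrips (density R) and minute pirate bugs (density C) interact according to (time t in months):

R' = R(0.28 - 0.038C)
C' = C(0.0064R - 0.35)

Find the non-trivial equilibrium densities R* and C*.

R* ≈ 54.7, C* ≈ 7.37

Set dC/dt = 0 with C > 0: 0.0064R - 0.35 = 0, so R* = 0.35/0.0064 = 54.7.
Set dR/dt = 0 with R > 0: 0.28 - 0.038C = 0, so C* = 0.28/0.038 = 7.37.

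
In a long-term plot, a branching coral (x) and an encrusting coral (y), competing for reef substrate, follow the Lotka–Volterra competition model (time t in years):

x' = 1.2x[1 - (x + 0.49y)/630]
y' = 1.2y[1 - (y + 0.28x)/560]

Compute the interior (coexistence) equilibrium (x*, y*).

Setting both brackets to zero gives the nullclines x + 0.49y = 630 and 0.28x + y = 560.
Substituting y = 560 - 0.28x into the first: x(1 - 0.49·0.28) = 630 - 0.49·560.
So x* = 356/0.863 = 412, and then y* = 560 - 0.28·412 = 445.

x* ≈ 412, y* ≈ 445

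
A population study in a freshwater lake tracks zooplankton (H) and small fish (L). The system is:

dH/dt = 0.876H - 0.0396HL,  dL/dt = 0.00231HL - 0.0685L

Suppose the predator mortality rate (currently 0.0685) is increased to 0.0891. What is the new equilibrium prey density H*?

H* ≈ 38.6

At the interior fixed point, setting dL/dt = 0 with L > 0 fixes H* = (predator death rate)/(HL coefficient) — independent of the other coefficients.
With the change, H* = 0.0891/0.00231 = 38.6; it rises from 29.7.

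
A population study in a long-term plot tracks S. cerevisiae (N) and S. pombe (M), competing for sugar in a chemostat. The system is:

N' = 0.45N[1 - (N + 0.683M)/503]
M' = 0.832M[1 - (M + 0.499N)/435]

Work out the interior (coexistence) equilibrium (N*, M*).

N* ≈ 312, M* ≈ 279

Setting both brackets to zero gives the nullclines N + 0.683M = 503 and 0.499N + M = 435.
Substituting M = 435 - 0.499N into the first: N(1 - 0.683·0.499) = 503 - 0.683·435.
So N* = 206/0.659 = 312, and then M* = 435 - 0.499·312 = 279.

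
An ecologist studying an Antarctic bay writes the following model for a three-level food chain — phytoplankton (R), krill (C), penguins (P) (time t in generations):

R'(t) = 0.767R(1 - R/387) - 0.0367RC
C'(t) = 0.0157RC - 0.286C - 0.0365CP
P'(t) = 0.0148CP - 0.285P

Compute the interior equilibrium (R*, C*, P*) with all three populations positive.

R* ≈ 30.4, C* ≈ 19.3, P* ≈ 5.25

From dP/dt = 0: 0.0148C* = 0.285, so C* = 19.3.
From dR/dt = 0: 0.767(1 - R*/387) = 0.0367·19.3, giving R* = 387·(1 - 0.921) = 30.4.
From dC/dt = 0: 0.0157·30.4 - 0.286 = 0.0365P*, so P* = 0.191/0.0365 = 5.25.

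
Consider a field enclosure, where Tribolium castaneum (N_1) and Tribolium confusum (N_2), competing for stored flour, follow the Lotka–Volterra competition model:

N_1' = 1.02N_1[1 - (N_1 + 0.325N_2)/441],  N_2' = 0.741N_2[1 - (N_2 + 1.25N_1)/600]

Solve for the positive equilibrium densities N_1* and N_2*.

N_1* ≈ 414, N_2* ≈ 82.1

Setting both brackets to zero gives the nullclines N_1 + 0.325N_2 = 441 and 1.25N_1 + N_2 = 600.
Substituting N_2 = 600 - 1.25N_1 into the first: N_1(1 - 0.325·1.25) = 441 - 0.325·600.
So N_1* = 246/0.594 = 414, and then N_2* = 600 - 1.25·414 = 82.1.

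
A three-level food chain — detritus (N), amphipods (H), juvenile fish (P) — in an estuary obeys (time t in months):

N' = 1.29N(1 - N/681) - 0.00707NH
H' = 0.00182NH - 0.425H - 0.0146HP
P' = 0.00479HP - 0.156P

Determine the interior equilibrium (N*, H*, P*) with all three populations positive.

From dP/dt = 0: 0.00479H* = 0.156, so H* = 32.6.
From dN/dt = 0: 1.29(1 - N*/681) = 0.00707·32.6, giving N* = 681·(1 - 0.178) = 559.
From dH/dt = 0: 0.00182·559 - 0.425 = 0.0146P*, so P* = 0.593/0.0146 = 40.6.

N* ≈ 559, H* ≈ 32.6, P* ≈ 40.6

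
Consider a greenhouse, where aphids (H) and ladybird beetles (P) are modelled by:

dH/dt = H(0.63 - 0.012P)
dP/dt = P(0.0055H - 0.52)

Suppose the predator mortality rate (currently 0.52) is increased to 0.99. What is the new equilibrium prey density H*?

At the interior fixed point, setting dP/dt = 0 with P > 0 fixes H* = (predator death rate)/(HP coefficient) — independent of the other coefficients.
With the change, H* = 0.99/0.0055 = 180; it rises from 94.5.

H* ≈ 180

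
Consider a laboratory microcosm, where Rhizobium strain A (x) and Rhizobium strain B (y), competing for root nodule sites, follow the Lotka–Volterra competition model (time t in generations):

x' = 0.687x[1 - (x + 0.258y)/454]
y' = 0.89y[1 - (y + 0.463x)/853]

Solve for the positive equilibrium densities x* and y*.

x* ≈ 266, y* ≈ 730

Setting both brackets to zero gives the nullclines x + 0.258y = 454 and 0.463x + y = 853.
Substituting y = 853 - 0.463x into the first: x(1 - 0.258·0.463) = 454 - 0.258·853.
So x* = 234/0.881 = 266, and then y* = 853 - 0.463·266 = 730.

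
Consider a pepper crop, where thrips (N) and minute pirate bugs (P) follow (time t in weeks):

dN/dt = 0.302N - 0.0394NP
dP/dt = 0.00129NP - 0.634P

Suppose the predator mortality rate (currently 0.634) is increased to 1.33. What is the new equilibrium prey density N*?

At the interior fixed point, setting dP/dt = 0 with P > 0 fixes N* = (predator death rate)/(NP coefficient) — independent of the other coefficients.
With the change, N* = 1.33/0.00129 = 1030; it rises from 491.

N* ≈ 1030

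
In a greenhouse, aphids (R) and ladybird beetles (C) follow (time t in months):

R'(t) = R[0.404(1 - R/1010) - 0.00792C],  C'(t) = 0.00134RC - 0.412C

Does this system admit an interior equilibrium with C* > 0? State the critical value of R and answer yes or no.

Threshold R = 307; K > 307, so yes, the predator persists.

The predator equation gives dC/dt > 0 only when R > 0.412/0.00134 = 307.
Without the predator, R → K = 1010. Since 1010 > 307, the predator can invade and persist.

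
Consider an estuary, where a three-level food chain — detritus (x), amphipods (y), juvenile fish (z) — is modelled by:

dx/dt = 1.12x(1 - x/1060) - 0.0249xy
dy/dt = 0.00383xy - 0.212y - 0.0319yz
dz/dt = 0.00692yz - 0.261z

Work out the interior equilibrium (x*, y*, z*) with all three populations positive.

From dz/dt = 0: 0.00692y* = 0.261, so y* = 37.7.
From dx/dt = 0: 1.12(1 - x*/1060) = 0.0249·37.7, giving x* = 1060·(1 - 0.839) = 171.
From dy/dt = 0: 0.00383·171 - 0.212 = 0.0319z*, so z* = 0.444/0.0319 = 13.9.

x* ≈ 171, y* ≈ 37.7, z* ≈ 13.9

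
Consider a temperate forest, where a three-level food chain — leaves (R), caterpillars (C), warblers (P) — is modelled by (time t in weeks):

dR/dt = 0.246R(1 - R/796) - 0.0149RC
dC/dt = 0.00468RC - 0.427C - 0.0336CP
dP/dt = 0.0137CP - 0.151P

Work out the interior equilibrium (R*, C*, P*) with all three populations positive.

R* ≈ 265, C* ≈ 11, P* ≈ 24.1

From dP/dt = 0: 0.0137C* = 0.151, so C* = 11.
From dR/dt = 0: 0.246(1 - R*/796) = 0.0149·11, giving R* = 796·(1 - 0.668) = 265.
From dC/dt = 0: 0.00468·265 - 0.427 = 0.0336P*, so P* = 0.811/0.0336 = 24.1.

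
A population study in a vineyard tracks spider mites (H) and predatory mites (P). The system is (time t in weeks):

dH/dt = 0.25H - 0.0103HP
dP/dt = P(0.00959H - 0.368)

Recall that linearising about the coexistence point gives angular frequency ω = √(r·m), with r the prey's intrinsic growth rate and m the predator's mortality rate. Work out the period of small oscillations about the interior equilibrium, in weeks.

T ≈ 20.7 weeks

Here r = 0.25 and m = 0.368, so r·m = 0.092.
ω = √0.092 = 0.303 per week, hence T = 2π/ω ≈ 20.7 weeks.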